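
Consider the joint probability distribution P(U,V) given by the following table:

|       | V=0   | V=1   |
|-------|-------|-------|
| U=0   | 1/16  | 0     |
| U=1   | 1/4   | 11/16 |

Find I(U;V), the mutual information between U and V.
Marginal P(U) (row sums):
  P(U=0) = 1/16 + 0 = 1/16
  P(U=1) = 1/4 + 11/16 = 15/16
Marginal P(V) (column sums):
  P(V=0) = 1/16 + 1/4 = 5/16
  P(V=1) = 0 + 11/16 = 11/16

H(U) = -[(1/16)·log₂(1/16) + (15/16)·log₂(15/16)]
  = 0.2500 + 0.0873
  = 0.3373 bits
H(V) = -[(5/16)·log₂(5/16) + (11/16)·log₂(11/16)]
  = 0.5244 + 0.3716
  = 0.8960 bits
H(U,V) = -[(1/16)·log₂(1/16) + (1/4)·log₂(1/4) + (11/16)·log₂(11/16)]
  = 0.2500 + 0.5000 + 0.3716
  = 1.1216 bits

I(U;V) = H(U) + H(V) - H(U,V)
  = 0.3373 + 0.8960 - 1.1216
  = 0.1117 bits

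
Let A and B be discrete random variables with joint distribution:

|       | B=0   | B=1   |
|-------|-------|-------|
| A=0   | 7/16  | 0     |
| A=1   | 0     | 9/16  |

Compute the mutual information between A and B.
Marginal P(A) (row sums):
  P(A=0) = 7/16 + 0 = 7/16
  P(A=1) = 0 + 9/16 = 9/16
Marginal P(B) (column sums):
  P(B=0) = 7/16 + 0 = 7/16
  P(B=1) = 0 + 9/16 = 9/16

H(A) = -[(7/16)·log₂(7/16) + (9/16)·log₂(9/16)]
  = 0.5218 + 0.4669
  = 0.9887 bits
H(B) = -[(7/16)·log₂(7/16) + (9/16)·log₂(9/16)]
  = 0.5218 + 0.4669
  = 0.9887 bits
H(A,B) = -[(7/16)·log₂(7/16) + (9/16)·log₂(9/16)]
  = 0.5218 + 0.4669
  = 0.9887 bits

I(A;B) = H(A) + H(B) - H(A,B)
  = 0.9887 + 0.9887 - 0.9887
  = 0.9887 bits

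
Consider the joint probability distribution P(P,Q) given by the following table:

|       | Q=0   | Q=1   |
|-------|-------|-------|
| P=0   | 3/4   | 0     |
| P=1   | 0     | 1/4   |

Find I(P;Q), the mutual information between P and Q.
Marginal P(P) (row sums):
  P(P=0) = 3/4 + 0 = 3/4
  P(P=1) = 0 + 1/4 = 1/4
Marginal P(Q) (column sums):
  P(Q=0) = 3/4 + 0 = 3/4
  P(Q=1) = 0 + 1/4 = 1/4

H(P) = -[(3/4)·log₂(3/4) + (1/4)·log₂(1/4)]
  = 0.3113 + 0.5000
  = 0.8113 bits
H(Q) = -[(3/4)·log₂(3/4) + (1/4)·log₂(1/4)]
  = 0.3113 + 0.5000
  = 0.8113 bits
H(P,Q) = -[(3/4)·log₂(3/4) + (1/4)·log₂(1/4)]
  = 0.3113 + 0.5000
  = 0.8113 bits

I(P;Q) = H(P) + H(Q) - H(P,Q)
  = 0.8113 + 0.8113 - 0.8113
  = 0.8113 bits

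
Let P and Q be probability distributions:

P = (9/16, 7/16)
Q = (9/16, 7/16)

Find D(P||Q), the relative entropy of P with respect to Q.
D(P||Q) = Σ P(i) log₂(P(i)/Q(i))
  i=0: (9/16) × log₂((9/16)/(9/16)) = (9/16) × log₂(1) = 0.0000
  i=1: (7/16) × log₂((7/16)/(7/16)) = (7/16) × log₂(1) = 0.0000
D(P||Q) = 0.0000 + 0.0000
  = 0.0000 bits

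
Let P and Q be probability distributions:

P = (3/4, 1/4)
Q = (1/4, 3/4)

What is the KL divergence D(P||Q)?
D(P||Q) = Σ P(i) log₂(P(i)/Q(i))
  i=0: (3/4) × log₂((3/4)/(1/4)) = (3/4) × log₂(3) = 1.1887
  i=1: (1/4) × log₂((1/4)/(3/4)) = (1/4) × log₂(1/3) = -0.3962
D(P||Q) = 1.1887 - 0.3962
  = 0.7925 bits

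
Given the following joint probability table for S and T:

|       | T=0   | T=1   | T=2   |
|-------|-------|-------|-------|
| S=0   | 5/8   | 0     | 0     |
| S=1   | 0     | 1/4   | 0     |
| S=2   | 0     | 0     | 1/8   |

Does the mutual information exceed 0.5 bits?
Marginal P(S) (row sums):
  P(S=0) = 5/8 + 0 + 0 = 5/8
  P(S=1) = 0 + 1/4 + 0 = 1/4
  P(S=2) = 0 + 0 + 1/8 = 1/8
Marginal P(T) (column sums):
  P(T=0) = 5/8 + 0 + 0 = 5/8
  P(T=1) = 0 + 1/4 + 0 = 1/4
  P(T=2) = 0 + 0 + 1/8 = 1/8

H(S) = -[(5/8)·log₂(5/8) + (1/4)·log₂(1/4) + (1/8)·log₂(1/8)]
  = 0.4238 + 0.5000 + 0.3750
  = 1.2988 bits
H(T) = -[(5/8)·log₂(5/8) + (1/4)·log₂(1/4) + (1/8)·log₂(1/8)]
  = 0.4238 + 0.5000 + 0.3750
  = 1.2988 bits
H(S,T) = -[(5/8)·log₂(5/8) + (1/4)·log₂(1/4) + (1/8)·log₂(1/8)]
  = 0.4238 + 0.5000 + 0.3750
  = 1.2988 bits

I(S;T) = H(S) + H(T) - H(S,T)
  = 1.2988 + 1.2988 - 1.2988
  = 1.2988 bits

Yes. I(S;T) = 1.2988 bits, which is > 0.5 bits.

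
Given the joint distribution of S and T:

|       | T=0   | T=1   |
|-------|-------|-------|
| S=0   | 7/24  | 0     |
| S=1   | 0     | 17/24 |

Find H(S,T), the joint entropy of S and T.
H(S,T) = -Σ P(S,T) log₂ P(S,T), summed over the non-zero cells:
H(S,T) = -[(7/24)·log₂(7/24) + (17/24)·log₂(17/24)]
  = 0.5185 + 0.3524
  = 0.8709 bits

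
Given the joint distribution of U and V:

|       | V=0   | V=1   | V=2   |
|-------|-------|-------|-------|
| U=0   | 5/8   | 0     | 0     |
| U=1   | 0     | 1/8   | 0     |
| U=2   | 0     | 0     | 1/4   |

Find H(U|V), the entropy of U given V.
Marginal P(V) (column sums):
  P(V=0) = 5/8 + 0 + 0 = 5/8
  P(V=1) = 0 + 1/8 + 0 = 1/8
  P(V=2) = 0 + 0 + 1/4 = 1/4

H(U|V) = -Σ P(U,V)·log₂ P(U|V), where P(U|V) = P(U,V) / P(V)
  (cells with P(U,V) = 0 contribute 0)
  (U=0,V=0): P(U|V) = (5/8)/(5/8) = 1;  -(5/8)·log₂(1) = 0.0000
  (U=1,V=1): P(U|V) = (1/8)/(1/8) = 1;  -(1/8)·log₂(1) = 0.0000
  (U=2,V=2): P(U|V) = (1/4)/(1/4) = 1;  -(1/4)·log₂(1) = 0.0000
H(U|V) = 0.0000 + 0.0000 + 0.0000
  = 0.0000 bits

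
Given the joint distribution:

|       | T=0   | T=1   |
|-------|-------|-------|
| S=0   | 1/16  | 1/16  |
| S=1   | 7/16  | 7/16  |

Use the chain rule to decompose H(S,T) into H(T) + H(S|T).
By the chain rule: H(S,T) = H(T) + H(S|T)

Marginal P(T) (column sums):
  P(T=0) = 1/16 + 7/16 = 1/2
  P(T=1) = 1/16 + 7/16 = 1/2
H(T) = -[(1/2)·log₂(1/2) + (1/2)·log₂(1/2)]
  = 0.5000 + 0.5000
  = 1.0000 bits
H(S|T) = -Σ P(S,T)·log₂ P(S|T), where P(S|T) = P(S,T) / P(T)
  (S=0,T=0): P(S|T) = (1/16)/(1/2) = 1/8;  -(1/16)·log₂(1/8) = 0.1875
  (S=0,T=1): P(S|T) = (1/16)/(1/2) = 1/8;  -(1/16)·log₂(1/8) = 0.1875
  (S=1,T=0): P(S|T) = (7/16)/(1/2) = 7/8;  -(7/16)·log₂(7/8) = 0.0843
  (S=1,T=1): P(S|T) = (7/16)/(1/2) = 7/8;  -(7/16)·log₂(7/8) = 0.0843
H(S|T) = 0.1875 + 0.1875 + 0.0843 + 0.0843
  = 0.5436 bits

H(S,T) = H(T) + H(S|T) = 1.0000 + 0.5436 = 1.5436 bits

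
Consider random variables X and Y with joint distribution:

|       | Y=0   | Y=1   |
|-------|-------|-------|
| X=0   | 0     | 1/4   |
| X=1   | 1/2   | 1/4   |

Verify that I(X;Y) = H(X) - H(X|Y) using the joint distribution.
Left side, from I(X;Y) = H(X) + H(Y) - H(X,Y):
Marginal P(X) (row sums):
  P(X=0) = 0 + 1/4 = 1/4
  P(X=1) = 1/2 + 1/4 = 3/4
Marginal P(Y) (column sums):
  P(Y=0) = 0 + 1/2 = 1/2
  P(Y=1) = 1/4 + 1/4 = 1/2

H(X) = -[(1/4)·log₂(1/4) + (3/4)·log₂(3/4)]
  = 0.5000 + 0.3113
  = 0.8113 bits
H(Y) = -[(1/2)·log₂(1/2) + (1/2)·log₂(1/2)]
  = 0.5000 + 0.5000
  = 1.0000 bits
H(X,Y) = -[(1/4)·log₂(1/4) + (1/2)·log₂(1/2) + (1/4)·log₂(1/4)]
  = 0.5000 + 0.5000 + 0.5000
  = 1.5000 bits

I(X;Y) = H(X) + H(Y) - H(X,Y)
  = 0.8113 + 1.0000 - 1.5000
  = 0.3113 bits

Right side, with H(X|Y) computed directly from the conditional probabilities:
H(X|Y) = -Σ P(X,Y)·log₂ P(X|Y), where P(X|Y) = P(X,Y) / P(Y)
  (cells with P(X,Y) = 0 contribute 0)
  (X=0,Y=1): P(X|Y) = (1/4)/(1/2) = 1/2;  -(1/4)·log₂(1/2) = 0.2500
  (X=1,Y=0): P(X|Y) = (1/2)/(1/2) = 1;  -(1/2)·log₂(1) = 0.0000
  (X=1,Y=1): P(X|Y) = (1/4)/(1/2) = 1/2;  -(1/4)·log₂(1/2) = 0.2500
H(X|Y) = 0.2500 + 0.0000 + 0.2500
  = 0.5000 bits
H(X) - H(X|Y) = 0.8113 - 0.5000 = 0.3113 bits

Both sides equal 0.3113 bits, so I(X;Y) = H(X) - H(X|Y) ✓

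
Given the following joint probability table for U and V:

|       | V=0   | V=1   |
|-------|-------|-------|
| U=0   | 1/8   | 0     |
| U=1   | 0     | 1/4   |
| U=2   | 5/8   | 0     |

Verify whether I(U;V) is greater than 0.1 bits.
Marginal P(U) (row sums):
  P(U=0) = 1/8 + 0 = 1/8
  P(U=1) = 0 + 1/4 = 1/4
  P(U=2) = 5/8 + 0 = 5/8
Marginal P(V) (column sums):
  P(V=0) = 1/8 + 0 + 5/8 = 3/4
  P(V=1) = 0 + 1/4 + 0 = 1/4

H(U) = -[(1/8)·log₂(1/8) + (1/4)·log₂(1/4) + (5/8)·log₂(5/8)]
  = 0.3750 + 0.5000 + 0.4238
  = 1.2988 bits
H(V) = -[(3/4)·log₂(3/4) + (1/4)·log₂(1/4)]
  = 0.3113 + 0.5000
  = 0.8113 bits
H(U,V) = -[(1/8)·log₂(1/8) + (1/4)·log₂(1/4) + (5/8)·log₂(5/8)]
  = 0.3750 + 0.5000 + 0.4238
  = 1.2988 bits

I(U;V) = H(U) + H(V) - H(U,V)
  = 1.2988 + 0.8113 - 1.2988
  = 0.8113 bits

Yes. I(U;V) = 0.8113 bits, which is > 0.1 bits.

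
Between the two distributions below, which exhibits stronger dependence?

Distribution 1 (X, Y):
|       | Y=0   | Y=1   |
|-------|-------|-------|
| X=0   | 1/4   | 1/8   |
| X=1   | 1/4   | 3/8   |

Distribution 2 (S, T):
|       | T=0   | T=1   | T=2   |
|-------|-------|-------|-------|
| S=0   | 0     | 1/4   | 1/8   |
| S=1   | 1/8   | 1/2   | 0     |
Distribution 1 (X, Y):
Marginal P(X) (row sums):
  P(X=0) = 1/4 + 1/8 = 3/8
  P(X=1) = 1/4 + 3/8 = 5/8
Marginal P(Y) (column sums):
  P(Y=0) = 1/4 + 1/4 = 1/2
  P(Y=1) = 1/8 + 3/8 = 1/2

H(X) = -[(3/8)·log₂(3/8) + (5/8)·log₂(5/8)]
  = 0.5306 + 0.4238
  = 0.9544 bits
H(Y) = -[(1/2)·log₂(1/2) + (1/2)·log₂(1/2)]
  = 0.5000 + 0.5000
  = 1.0000 bits
H(X,Y) = -[(1/4)·log₂(1/4) + (1/8)·log₂(1/8) + (1/4)·log₂(1/4) + (3/8)·log₂(3/8)]
  = 0.5000 + 0.3750 + 0.5000 + 0.5306
  = 1.9056 bits

I(X;Y) = H(X) + H(Y) - H(X,Y)
  = 0.9544 + 1.0000 - 1.9056
  = 0.0488 bits

Distribution 2 (S, T):
Marginal P(S) (row sums):
  P(S=0) = 0 + 1/4 + 1/8 = 3/8
  P(S=1) = 1/8 + 1/2 + 0 = 5/8
Marginal P(T) (column sums):
  P(T=0) = 0 + 1/8 = 1/8
  P(T=1) = 1/4 + 1/2 = 3/4
  P(T=2) = 1/8 + 0 = 1/8

H(S) = -[(3/8)·log₂(3/8) + (5/8)·log₂(5/8)]
  = 0.5306 + 0.4238
  = 0.9544 bits
H(T) = -[(1/8)·log₂(1/8) + (3/4)·log₂(3/4) + (1/8)·log₂(1/8)]
  = 0.3750 + 0.3113 + 0.3750
  = 1.0613 bits
H(S,T) = -[(1/4)·log₂(1/4) + (1/8)·log₂(1/8) + (1/8)·log₂(1/8) + (1/2)·log₂(1/2)]
  = 0.5000 + 0.3750 + 0.3750 + 0.5000
  = 1.7500 bits

I(S;T) = H(S) + H(T) - H(S,T)
  = 0.9544 + 1.0613 - 1.7500
  = 0.2657 bits

I(S;T) = 0.2657 bits > I(X;Y) = 0.0488 bits, so (S, T) has the higher mutual information (stronger dependence).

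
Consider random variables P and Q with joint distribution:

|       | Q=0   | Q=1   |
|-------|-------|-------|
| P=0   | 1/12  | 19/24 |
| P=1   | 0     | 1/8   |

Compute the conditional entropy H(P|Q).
Marginal P(Q) (column sums):
  P(Q=0) = 1/12 + 0 = 1/12
  P(Q=1) = 19/24 + 1/8 = 11/12

H(P|Q) = -Σ P(P,Q)·log₂ P(P|Q), where P(P|Q) = P(P,Q) / P(Q)
  (cells with P(P,Q) = 0 contribute 0)
  (P=0,Q=0): P(P|Q) = (1/12)/(1/12) = 1;  -(1/12)·log₂(1) = 0.0000
  (P=0,Q=1): P(P|Q) = (19/24)/(11/12) = 19/22;  -(19/24)·log₂(19/22) = 0.1674
  (P=1,Q=1): P(P|Q) = (1/8)/(11/12) = 3/22;  -(1/8)·log₂(3/22) = 0.3593
H(P|Q) = 0.0000 + 0.1674 + 0.3593
  = 0.5267 bits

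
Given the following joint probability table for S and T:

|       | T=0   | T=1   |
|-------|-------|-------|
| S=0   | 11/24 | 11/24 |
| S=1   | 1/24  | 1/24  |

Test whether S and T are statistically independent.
Marginal P(S) (row sums):
  P(S=0) = 11/24 + 11/24 = 11/12
  P(S=1) = 1/24 + 1/24 = 1/12
Marginal P(T) (column sums):
  P(T=0) = 11/24 + 1/24 = 1/2
  P(T=1) = 11/24 + 1/24 = 1/2

S and T are independent iff P(S=i,T=j) = P(S=i)·P(T=j) for every cell.
  P(S=0)·P(T=0) = 11/12 × 1/2 = 11/24 = P(S=0,T=0) ✓
  P(S=0)·P(T=1) = 11/12 × 1/2 = 11/24 = P(S=0,T=1) ✓
  P(S=1)·P(T=0) = 1/12 × 1/2 = 1/24 = P(S=1,T=0) ✓
  P(S=1)·P(T=1) = 1/12 × 1/2 = 1/24 = P(S=1,T=1) ✓

Yes, S and T are independent: every cell factors, so I(S;T) = 0 bits.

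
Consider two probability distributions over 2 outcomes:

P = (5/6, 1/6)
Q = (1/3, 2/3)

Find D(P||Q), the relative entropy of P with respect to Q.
D(P||Q) = Σ P(i) log₂(P(i)/Q(i))
  i=0: (5/6) × log₂((5/6)/(1/3)) = (5/6) × log₂(5/2) = 1.1016
  i=1: (1/6) × log₂((1/6)/(2/3)) = (1/6) × log₂(1/4) = -0.3333
D(P||Q) = 1.1016 - 0.3333
  = 0.7683 bits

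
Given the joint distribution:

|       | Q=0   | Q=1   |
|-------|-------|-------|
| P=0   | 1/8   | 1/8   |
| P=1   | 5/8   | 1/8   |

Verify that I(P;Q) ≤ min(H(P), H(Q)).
Marginal P(P) (row sums):
  P(P=0) = 1/8 + 1/8 = 1/4
  P(P=1) = 5/8 + 1/8 = 3/4
Marginal P(Q) (column sums):
  P(Q=0) = 1/8 + 5/8 = 3/4
  P(Q=1) = 1/8 + 1/8 = 1/4

H(P) = -[(1/4)·log₂(1/4) + (3/4)·log₂(3/4)]
  = 0.5000 + 0.3113
  = 0.8113 bits
H(Q) = -[(3/4)·log₂(3/4) + (1/4)·log₂(1/4)]
  = 0.3113 + 0.5000
  = 0.8113 bits
H(P,Q) = -[(1/8)·log₂(1/8) + (1/8)·log₂(1/8) + (5/8)·log₂(5/8) + (1/8)·log₂(1/8)]
  = 0.3750 + 0.3750 + 0.4238 + 0.3750
  = 1.5488 bits

I(P;Q) = H(P) + H(Q) - H(P,Q)
  = 0.8113 + 0.8113 - 1.5488
  = 0.0738 bits

min(H(P), H(Q)) = min(0.8113, 0.8113) = 0.8113 bits
Since 0.0738 ≤ 0.8113, the bound is satisfied ✓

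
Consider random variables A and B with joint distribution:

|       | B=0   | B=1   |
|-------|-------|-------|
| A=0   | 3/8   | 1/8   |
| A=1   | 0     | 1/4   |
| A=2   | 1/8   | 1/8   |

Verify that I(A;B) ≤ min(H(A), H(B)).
Marginal P(A) (row sums):
  P(A=0) = 3/8 + 1/8 = 1/2
  P(A=1) = 0 + 1/4 = 1/4
  P(A=2) = 1/8 + 1/8 = 1/4
Marginal P(B) (column sums):
  P(B=0) = 3/8 + 0 + 1/8 = 1/2
  P(B=1) = 1/8 + 1/4 + 1/8 = 1/2

H(A) = -[(1/2)·log₂(1/2) + (1/4)·log₂(1/4) + (1/4)·log₂(1/4)]
  = 0.5000 + 0.5000 + 0.5000
  = 1.5000 bits
H(B) = -[(1/2)·log₂(1/2) + (1/2)·log₂(1/2)]
  = 0.5000 + 0.5000
  = 1.0000 bits
H(A,B) = -[(3/8)·log₂(3/8) + (1/8)·log₂(1/8) + (1/4)·log₂(1/4) + (1/8)·log₂(1/8) + (1/8)·log₂(1/8)]
  = 0.5306 + 0.3750 + 0.5000 + 0.3750 + 0.3750
  = 2.1556 bits

I(A;B) = H(A) + H(B) - H(A,B)
  = 1.5000 + 1.0000 - 2.1556
  = 0.3444 bits

min(H(A), H(B)) = min(1.5000, 1.0000) = 1.0000 bits
Since 0.3444 ≤ 1.0000, the bound is satisfied ✓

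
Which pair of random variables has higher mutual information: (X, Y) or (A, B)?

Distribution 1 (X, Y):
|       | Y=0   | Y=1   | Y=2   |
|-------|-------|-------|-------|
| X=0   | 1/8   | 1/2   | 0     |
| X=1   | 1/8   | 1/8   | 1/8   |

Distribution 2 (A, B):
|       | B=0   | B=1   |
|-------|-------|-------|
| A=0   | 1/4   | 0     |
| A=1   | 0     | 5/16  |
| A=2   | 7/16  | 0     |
Distribution 1 (X, Y):
Marginal P(X) (row sums):
  P(X=0) = 1/8 + 1/2 + 0 = 5/8
  P(X=1) = 1/8 + 1/8 + 1/8 = 3/8
Marginal P(Y) (column sums):
  P(Y=0) = 1/8 + 1/8 = 1/4
  P(Y=1) = 1/2 + 1/8 = 5/8
  P(Y=2) = 0 + 1/8 = 1/8

H(X) = -[(5/8)·log₂(5/8) + (3/8)·log₂(3/8)]
  = 0.4238 + 0.5306
  = 0.9544 bits
H(Y) = -[(1/4)·log₂(1/4) + (5/8)·log₂(5/8) + (1/8)·log₂(1/8)]
  = 0.5000 + 0.4238 + 0.3750
  = 1.2988 bits
H(X,Y) = -[(1/8)·log₂(1/8) + (1/2)·log₂(1/2) + (1/8)·log₂(1/8) + (1/8)·log₂(1/8) + (1/8)·log₂(1/8)]
  = 0.3750 + 0.5000 + 0.3750 + 0.3750 + 0.3750
  = 2.0000 bits

I(X;Y) = H(X) + H(Y) - H(X,Y)
  = 0.9544 + 1.2988 - 2.0000
  = 0.2532 bits

Distribution 2 (A, B):
Marginal P(A) (row sums):
  P(A=0) = 1/4 + 0 = 1/4
  P(A=1) = 0 + 5/16 = 5/16
  P(A=2) = 7/16 + 0 = 7/16
Marginal P(B) (column sums):
  P(B=0) = 1/4 + 0 + 7/16 = 11/16
  P(B=1) = 0 + 5/16 + 0 = 5/16

H(A) = -[(1/4)·log₂(1/4) + (5/16)·log₂(5/16) + (7/16)·log₂(7/16)]
  = 0.5000 + 0.5244 + 0.5218
  = 1.5462 bits
H(B) = -[(11/16)·log₂(11/16) + (5/16)·log₂(5/16)]
  = 0.3716 + 0.5244
  = 0.8960 bits
H(A,B) = -[(1/4)·log₂(1/4) + (5/16)·log₂(5/16) + (7/16)·log₂(7/16)]
  = 0.5000 + 0.5244 + 0.5218
  = 1.5462 bits

I(A;B) = H(A) + H(B) - H(A,B)
  = 1.5462 + 0.8960 - 1.5462
  = 0.8960 bits

I(A;B) = 0.8960 bits > I(X;Y) = 0.2532 bits, so (A, B) has the higher mutual information (stronger dependence).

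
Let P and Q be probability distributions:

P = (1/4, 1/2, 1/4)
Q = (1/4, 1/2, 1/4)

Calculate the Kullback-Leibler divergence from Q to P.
D(P||Q) = Σ P(i) log₂(P(i)/Q(i))
  i=0: (1/4) × log₂((1/4)/(1/4)) = (1/4) × log₂(1) = 0.0000
  i=1: (1/2) × log₂((1/2)/(1/2)) = (1/2) × log₂(1) = 0.0000
  i=2: (1/4) × log₂((1/4)/(1/4)) = (1/4) × log₂(1) = 0.0000
D(P||Q) = 0.0000 + 0.0000 + 0.0000
  = 0.0000 bits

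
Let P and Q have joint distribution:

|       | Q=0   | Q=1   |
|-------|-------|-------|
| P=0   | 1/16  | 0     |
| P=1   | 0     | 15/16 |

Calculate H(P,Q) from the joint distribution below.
H(P,Q) = -Σ P(P,Q) log₂ P(P,Q), summed over the non-zero cells:
H(P,Q) = -[(1/16)·log₂(1/16) + (15/16)·log₂(15/16)]
  = 0.2500 + 0.0873
  = 0.3373 bits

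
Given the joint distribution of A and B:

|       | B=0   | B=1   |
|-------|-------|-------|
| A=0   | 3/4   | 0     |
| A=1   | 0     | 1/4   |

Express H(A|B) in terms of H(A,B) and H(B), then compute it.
H(A|B) = H(A,B) - H(B)

Marginal P(B) (column sums):
  P(B=0) = 3/4 + 0 = 3/4
  P(B=1) = 0 + 1/4 = 1/4

H(A,B) = -[(3/4)·log₂(3/4) + (1/4)·log₂(1/4)]
  = 0.3113 + 0.5000
  = 0.8113 bits
H(B) = -[(3/4)·log₂(3/4) + (1/4)·log₂(1/4)]
  = 0.3113 + 0.5000
  = 0.8113 bits

H(A|B) = 0.8113 - 0.8113 = 0.0000 bits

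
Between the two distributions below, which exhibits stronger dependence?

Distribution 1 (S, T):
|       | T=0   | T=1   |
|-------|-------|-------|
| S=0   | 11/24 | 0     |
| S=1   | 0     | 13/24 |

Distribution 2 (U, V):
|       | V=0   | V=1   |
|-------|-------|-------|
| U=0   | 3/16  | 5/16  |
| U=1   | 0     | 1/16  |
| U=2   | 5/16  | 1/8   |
Distribution 1 (S, T):
Marginal P(S) (row sums):
  P(S=0) = 11/24 + 0 = 11/24
  P(S=1) = 0 + 13/24 = 13/24
Marginal P(T) (column sums):
  P(T=0) = 11/24 + 0 = 11/24
  P(T=1) = 0 + 13/24 = 13/24

H(S) = -[(11/24)·log₂(11/24) + (13/24)·log₂(13/24)]
  = 0.5159 + 0.4791
  = 0.9950 bits
H(T) = -[(11/24)·log₂(11/24) + (13/24)·log₂(13/24)]
  = 0.5159 + 0.4791
  = 0.9950 bits
H(S,T) = -[(11/24)·log₂(11/24) + (13/24)·log₂(13/24)]
  = 0.5159 + 0.4791
  = 0.9950 bits

I(S;T) = H(S) + H(T) - H(S,T)
  = 0.9950 + 0.9950 - 0.9950
  = 0.9950 bits

Distribution 2 (U, V):
Marginal P(U) (row sums):
  P(U=0) = 3/16 + 5/16 = 1/2
  P(U=1) = 0 + 1/16 = 1/16
  P(U=2) = 5/16 + 1/8 = 7/16
Marginal P(V) (column sums):
  P(V=0) = 3/16 + 0 + 5/16 = 1/2
  P(V=1) = 5/16 + 1/16 + 1/8 = 1/2

H(U) = -[(1/2)·log₂(1/2) + (1/16)·log₂(1/16) + (7/16)·log₂(7/16)]
  = 0.5000 + 0.2500 + 0.5218
  = 1.2718 bits
H(V) = -[(1/2)·log₂(1/2) + (1/2)·log₂(1/2)]
  = 0.5000 + 0.5000
  = 1.0000 bits
H(U,V) = -[(3/16)·log₂(3/16) + (5/16)·log₂(5/16) + (1/16)·log₂(1/16) + (5/16)·log₂(5/16) + (1/8)·log₂(1/8)]
  = 0.4528 + 0.5244 + 0.2500 + 0.5244 + 0.3750
  = 2.1266 bits

I(U;V) = H(U) + H(V) - H(U,V)
  = 1.2718 + 1.0000 - 2.1266
  = 0.1452 bits

I(S;T) = 0.9950 bits > I(U;V) = 0.1452 bits, so (S, T) has the higher mutual information (stronger dependence).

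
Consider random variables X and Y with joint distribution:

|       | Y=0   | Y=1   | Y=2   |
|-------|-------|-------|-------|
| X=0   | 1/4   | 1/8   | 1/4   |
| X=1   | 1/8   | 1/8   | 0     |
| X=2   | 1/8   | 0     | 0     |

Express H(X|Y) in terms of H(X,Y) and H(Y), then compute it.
H(X|Y) = H(X,Y) - H(Y)

Marginal P(Y) (column sums):
  P(Y=0) = 1/4 + 1/8 + 1/8 = 1/2
  P(Y=1) = 1/8 + 1/8 + 0 = 1/4
  P(Y=2) = 1/4 + 0 + 0 = 1/4

H(X,Y) = -[(1/4)·log₂(1/4) + (1/8)·log₂(1/8) + (1/4)·log₂(1/4) + (1/8)·log₂(1/8) + (1/8)·log₂(1/8) + (1/8)·log₂(1/8)]
  = 0.5000 + 0.3750 + 0.5000 + 0.3750 + 0.3750 + 0.3750
  = 2.5000 bits
H(Y) = -[(1/2)·log₂(1/2) + (1/4)·log₂(1/4) + (1/4)·log₂(1/4)]
  = 0.5000 + 0.5000 + 0.5000
  = 1.5000 bits

H(X|Y) = 2.5000 - 1.5000 = 1.0000 bits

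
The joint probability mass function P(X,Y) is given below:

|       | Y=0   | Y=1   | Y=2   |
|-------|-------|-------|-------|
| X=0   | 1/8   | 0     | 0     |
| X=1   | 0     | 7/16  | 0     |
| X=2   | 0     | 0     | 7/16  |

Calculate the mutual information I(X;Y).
Marginal P(X) (row sums):
  P(X=0) = 1/8 + 0 + 0 = 1/8
  P(X=1) = 0 + 7/16 + 0 = 7/16
  P(X=2) = 0 + 0 + 7/16 = 7/16
Marginal P(Y) (column sums):
  P(Y=0) = 1/8 + 0 + 0 = 1/8
  P(Y=1) = 0 + 7/16 + 0 = 7/16
  P(Y=2) = 0 + 0 + 7/16 = 7/16

H(X) = -[(1/8)·log₂(1/8) + (7/16)·log₂(7/16) + (7/16)·log₂(7/16)]
  = 0.3750 + 0.5218 + 0.5218
  = 1.4186 bits
H(Y) = -[(1/8)·log₂(1/8) + (7/16)·log₂(7/16) + (7/16)·log₂(7/16)]
  = 0.3750 + 0.5218 + 0.5218
  = 1.4186 bits
H(X,Y) = -[(1/8)·log₂(1/8) + (7/16)·log₂(7/16) + (7/16)·log₂(7/16)]
  = 0.3750 + 0.5218 + 0.5218
  = 1.4186 bits

I(X;Y) = H(X) + H(Y) - H(X,Y)
  = 1.4186 + 1.4186 - 1.4186
  = 1.4186 bits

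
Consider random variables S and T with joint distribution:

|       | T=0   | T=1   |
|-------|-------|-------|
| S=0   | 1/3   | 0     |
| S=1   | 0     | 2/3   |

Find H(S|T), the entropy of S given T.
Marginal P(T) (column sums):
  P(T=0) = 1/3 + 0 = 1/3
  P(T=1) = 0 + 2/3 = 2/3

H(S|T) = -Σ P(S,T)·log₂ P(S|T), where P(S|T) = P(S,T) / P(T)
  (cells with P(S,T) = 0 contribute 0)
  (S=0,T=0): P(S|T) = (1/3)/(1/3) = 1;  -(1/3)·log₂(1) = 0.0000
  (S=1,T=1): P(S|T) = (2/3)/(2/3) = 1;  -(2/3)·log₂(1) = 0.0000
H(S|T) = 0.0000 + 0.0000
  = 0.0000 bits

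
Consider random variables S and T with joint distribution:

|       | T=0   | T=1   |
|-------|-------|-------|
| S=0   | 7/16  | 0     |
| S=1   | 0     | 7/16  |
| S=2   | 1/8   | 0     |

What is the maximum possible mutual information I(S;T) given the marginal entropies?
The upper bound on mutual information is I(S;T) ≤ min(H(S), H(T)).

Marginal P(S) (row sums):
  P(S=0) = 7/16 + 0 = 7/16
  P(S=1) = 0 + 7/16 = 7/16
  P(S=2) = 1/8 + 0 = 1/8
Marginal P(T) (column sums):
  P(T=0) = 7/16 + 0 + 1/8 = 9/16
  P(T=1) = 0 + 7/16 + 0 = 7/16

H(S) = -[(7/16)·log₂(7/16) + (7/16)·log₂(7/16) + (1/8)·log₂(1/8)]
  = 0.5218 + 0.5218 + 0.3750
  = 1.4186 bits
H(T) = -[(9/16)·log₂(9/16) + (7/16)·log₂(7/16)]
  = 0.4669 + 0.5218
  = 0.9887 bits

Maximum possible I(S;T) = min(1.4186, 0.9887) = 0.9887 bits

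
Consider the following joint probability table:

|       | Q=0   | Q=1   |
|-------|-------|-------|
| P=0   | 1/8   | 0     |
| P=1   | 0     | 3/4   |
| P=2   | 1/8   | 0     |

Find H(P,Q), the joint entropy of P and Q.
H(P,Q) = -Σ P(P,Q) log₂ P(P,Q), summed over the non-zero cells:
H(P,Q) = -[(1/8)·log₂(1/8) + (3/4)·log₂(3/4) + (1/8)·log₂(1/8)]
  = 0.3750 + 0.3113 + 0.3750
  = 1.0613 bits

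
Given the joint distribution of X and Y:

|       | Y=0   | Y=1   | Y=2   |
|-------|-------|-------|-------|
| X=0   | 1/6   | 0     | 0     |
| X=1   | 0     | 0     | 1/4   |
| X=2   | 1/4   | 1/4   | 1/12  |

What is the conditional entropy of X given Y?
Marginal P(Y) (column sums):
  P(Y=0) = 1/6 + 0 + 1/4 = 5/12
  P(Y=1) = 0 + 0 + 1/4 = 1/4
  P(Y=2) = 0 + 1/4 + 1/12 = 1/3

H(X|Y) = -Σ P(X,Y)·log₂ P(X|Y), where P(X|Y) = P(X,Y) / P(Y)
  (cells with P(X,Y) = 0 contribute 0)
  (X=0,Y=0): P(X|Y) = (1/6)/(5/12) = 2/5;  -(1/6)·log₂(2/5) = 0.2203
  (X=1,Y=2): P(X|Y) = (1/4)/(1/3) = 3/4;  -(1/4)·log₂(3/4) = 0.1038
  (X=2,Y=0): P(X|Y) = (1/4)/(5/12) = 3/5;  -(1/4)·log₂(3/5) = 0.1842
  (X=2,Y=1): P(X|Y) = (1/4)/(1/4) = 1;  -(1/4)·log₂(1) = 0.0000
  (X=2,Y=2): P(X|Y) = (1/12)/(1/3) = 1/4;  -(1/12)·log₂(1/4) = 0.1667
H(X|Y) = 0.2203 + 0.1038 + 0.1842 + 0.0000 + 0.1667
  = 0.6750 bits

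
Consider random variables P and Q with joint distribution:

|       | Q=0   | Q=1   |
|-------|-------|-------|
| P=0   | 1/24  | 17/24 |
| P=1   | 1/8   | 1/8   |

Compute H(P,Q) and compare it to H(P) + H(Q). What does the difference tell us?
Marginal P(P) (row sums):
  P(P=0) = 1/24 + 17/24 = 3/4
  P(P=1) = 1/8 + 1/8 = 1/4
Marginal P(Q) (column sums):
  P(Q=0) = 1/24 + 1/8 = 1/6
  P(Q=1) = 17/24 + 1/8 = 5/6

H(P,Q) = -[(1/24)·log₂(1/24) + (17/24)·log₂(17/24) + (1/8)·log₂(1/8) + (1/8)·log₂(1/8)]
  = 0.1910 + 0.3524 + 0.3750 + 0.3750
  = 1.2934 bits
H(P) = -[(3/4)·log₂(3/4) + (1/4)·log₂(1/4)]
  = 0.3113 + 0.5000
  = 0.8113 bits
H(Q) = -[(1/6)·log₂(1/6) + (5/6)·log₂(5/6)]
  = 0.4308 + 0.2192
  = 0.6500 bits

H(P) + H(Q) = 0.8113 + 0.6500 = 1.4613 bits
Difference: H(P) + H(Q) - H(P,Q) = 1.4613 - 1.2934 = 0.1679 bits = I(P;Q)

The difference is the mutual information; it is positive here, so P and Q are dependent (knowing one reduces uncertainty about the other by 0.1679 bits).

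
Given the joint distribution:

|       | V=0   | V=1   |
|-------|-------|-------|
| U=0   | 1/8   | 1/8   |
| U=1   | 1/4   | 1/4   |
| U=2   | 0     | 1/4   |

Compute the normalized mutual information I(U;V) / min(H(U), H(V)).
Marginal P(U) (row sums):
  P(U=0) = 1/8 + 1/8 = 1/4
  P(U=1) = 1/4 + 1/4 = 1/2
  P(U=2) = 0 + 1/4 = 1/4
Marginal P(V) (column sums):
  P(V=0) = 1/8 + 1/4 + 0 = 3/8
  P(V=1) = 1/8 + 1/4 + 1/4 = 5/8

H(U) = -[(1/4)·log₂(1/4) + (1/2)·log₂(1/2) + (1/4)·log₂(1/4)]
  = 0.5000 + 0.5000 + 0.5000
  = 1.5000 bits
H(V) = -[(3/8)·log₂(3/8) + (5/8)·log₂(5/8)]
  = 0.5306 + 0.4238
  = 0.9544 bits
H(U,V) = -[(1/8)·log₂(1/8) + (1/8)·log₂(1/8) + (1/4)·log₂(1/4) + (1/4)·log₂(1/4) + (1/4)·log₂(1/4)]
  = 0.3750 + 0.3750 + 0.5000 + 0.5000 + 0.5000
  = 2.2500 bits

I(U;V) = H(U) + H(V) - H(U,V)
  = 1.5000 + 0.9544 - 2.2500
  = 0.2044 bits

min(H(U), H(V)) = min(1.5000, 0.9544) = 0.9544 bits
Normalized MI = 0.2044 / 0.9544 = 0.2142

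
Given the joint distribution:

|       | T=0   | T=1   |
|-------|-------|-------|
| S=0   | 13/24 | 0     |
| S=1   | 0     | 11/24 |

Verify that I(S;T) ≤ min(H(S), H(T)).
Marginal P(S) (row sums):
  P(S=0) = 13/24 + 0 = 13/24
  P(S=1) = 0 + 11/24 = 11/24
Marginal P(T) (column sums):
  P(T=0) = 13/24 + 0 = 13/24
  P(T=1) = 0 + 11/24 = 11/24

H(S) = -[(13/24)·log₂(13/24) + (11/24)·log₂(11/24)]
  = 0.4791 + 0.5159
  = 0.9950 bits
H(T) = -[(13/24)·log₂(13/24) + (11/24)·log₂(11/24)]
  = 0.4791 + 0.5159
  = 0.9950 bits
H(S,T) = -[(13/24)·log₂(13/24) + (11/24)·log₂(11/24)]
  = 0.4791 + 0.5159
  = 0.9950 bits

I(S;T) = H(S) + H(T) - H(S,T)
  = 0.9950 + 0.9950 - 0.9950
  = 0.9950 bits

min(H(S), H(T)) = min(0.9950, 0.9950) = 0.9950 bits
Since 0.9950 ≤ 0.9950, the bound is satisfied ✓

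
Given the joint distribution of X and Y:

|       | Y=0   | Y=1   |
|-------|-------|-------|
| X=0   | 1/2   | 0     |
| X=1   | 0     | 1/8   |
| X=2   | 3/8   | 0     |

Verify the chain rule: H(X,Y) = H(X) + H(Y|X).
Left side:
H(X,Y) = -[(1/2)·log₂(1/2) + (1/8)·log₂(1/8) + (3/8)·log₂(3/8)]
  = 0.5000 + 0.3750 + 0.5306
  = 1.4056 bits

Right side:
Marginal P(X) (row sums):
  P(X=0) = 1/2 + 0 = 1/2
  P(X=1) = 0 + 1/8 = 1/8
  P(X=2) = 3/8 + 0 = 3/8
H(X) = -[(1/2)·log₂(1/2) + (1/8)·log₂(1/8) + (3/8)·log₂(3/8)]
  = 0.5000 + 0.3750 + 0.5306
  = 1.4056 bits
H(Y|X) = -Σ P(X,Y)·log₂ P(Y|X), where P(Y|X) = P(X,Y) / P(X)
  (cells with P(X,Y) = 0 contribute 0)
  (X=0,Y=0): P(Y|X) = (1/2)/(1/2) = 1;  -(1/2)·log₂(1) = 0.0000
  (X=1,Y=1): P(Y|X) = (1/8)/(1/8) = 1;  -(1/8)·log₂(1) = 0.0000
  (X=2,Y=0): P(Y|X) = (3/8)/(3/8) = 1;  -(3/8)·log₂(1) = 0.0000
H(Y|X) = 0.0000 + 0.0000 + 0.0000
  = 0.0000 bits
H(X) + H(Y|X) = 1.4056 + 0.0000 = 1.4056 bits

Both sides equal 1.4056 bits, so the chain rule holds ✓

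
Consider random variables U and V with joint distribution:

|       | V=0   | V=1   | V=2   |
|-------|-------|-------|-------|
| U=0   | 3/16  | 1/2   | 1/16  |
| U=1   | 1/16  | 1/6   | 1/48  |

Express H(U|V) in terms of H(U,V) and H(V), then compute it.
H(U|V) = H(U,V) - H(V)

Marginal P(V) (column sums):
  P(V=0) = 3/16 + 1/16 = 1/4
  P(V=1) = 1/2 + 1/6 = 2/3
  P(V=2) = 1/16 + 1/48 = 1/12

H(U,V) = -[(3/16)·log₂(3/16) + (1/2)·log₂(1/2) + (1/16)·log₂(1/16) + (1/16)·log₂(1/16) + (1/6)·log₂(1/6) + (1/48)·log₂(1/48)]
  = 0.4528 + 0.5000 + 0.2500 + 0.2500 + 0.4308 + 0.1164
  = 2.0000 bits
H(V) = -[(1/4)·log₂(1/4) + (2/3)·log₂(2/3) + (1/12)·log₂(1/12)]
  = 0.5000 + 0.3900 + 0.2987
  = 1.1887 bits

H(U|V) = 2.0000 - 1.1887 = 0.8113 bits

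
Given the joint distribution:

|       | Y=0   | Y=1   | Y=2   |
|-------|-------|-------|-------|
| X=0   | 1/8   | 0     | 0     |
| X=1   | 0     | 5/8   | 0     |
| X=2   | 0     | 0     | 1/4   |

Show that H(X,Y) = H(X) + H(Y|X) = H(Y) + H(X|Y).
Marginal P(X) (row sums):
  P(X=0) = 1/8 + 0 + 0 = 1/8
  P(X=1) = 0 + 5/8 + 0 = 5/8
  P(X=2) = 0 + 0 + 1/4 = 1/4
Marginal P(Y) (column sums):
  P(Y=0) = 1/8 + 0 + 0 = 1/8
  P(Y=1) = 0 + 5/8 + 0 = 5/8
  P(Y=2) = 0 + 0 + 1/4 = 1/4

Decomposition 1: H(X) + H(Y|X)
H(X) = -[(1/8)·log₂(1/8) + (5/8)·log₂(5/8) + (1/4)·log₂(1/4)]
  = 0.3750 + 0.4238 + 0.5000
  = 1.2988 bits
H(Y|X) = -Σ P(X,Y)·log₂ P(Y|X), where P(Y|X) = P(X,Y) / P(X)
  (cells with P(X,Y) = 0 contribute 0)
  (X=0,Y=0): P(Y|X) = (1/8)/(1/8) = 1;  -(1/8)·log₂(1) = 0.0000
  (X=1,Y=1): P(Y|X) = (5/8)/(5/8) = 1;  -(5/8)·log₂(1) = 0.0000
  (X=2,Y=2): P(Y|X) = (1/4)/(1/4) = 1;  -(1/4)·log₂(1) = 0.0000
H(Y|X) = 0.0000 + 0.0000 + 0.0000
  = 0.0000 bits
H(X) + H(Y|X) = 1.2988 + 0.0000 = 1.2988 bits

Decomposition 2: H(Y) + H(X|Y)
H(Y) = -[(1/8)·log₂(1/8) + (5/8)·log₂(5/8) + (1/4)·log₂(1/4)]
  = 0.3750 + 0.4238 + 0.5000
  = 1.2988 bits
H(X|Y) = -Σ P(X,Y)·log₂ P(X|Y), where P(X|Y) = P(X,Y) / P(Y)
  (cells with P(X,Y) = 0 contribute 0)
  (X=0,Y=0): P(X|Y) = (1/8)/(1/8) = 1;  -(1/8)·log₂(1) = 0.0000
  (X=1,Y=1): P(X|Y) = (5/8)/(5/8) = 1;  -(5/8)·log₂(1) = 0.0000
  (X=2,Y=2): P(X|Y) = (1/4)/(1/4) = 1;  -(1/4)·log₂(1) = 0.0000
H(X|Y) = 0.0000 + 0.0000 + 0.0000
  = 0.0000 bits
H(Y) + H(X|Y) = 1.2988 + 0.0000 = 1.2988 bits

Direct computation of the joint entropy:
H(X,Y) = -[(1/8)·log₂(1/8) + (5/8)·log₂(5/8) + (1/4)·log₂(1/4)]
  = 0.3750 + 0.4238 + 0.5000
  = 1.2988 bits

All three agree: H(X,Y) = 1.2988 bits ✓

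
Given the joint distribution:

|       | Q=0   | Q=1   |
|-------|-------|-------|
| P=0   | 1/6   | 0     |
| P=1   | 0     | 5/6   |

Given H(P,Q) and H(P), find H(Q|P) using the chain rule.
From the chain rule: H(P,Q) = H(P) + H(Q|P)
Therefore: H(Q|P) = H(P,Q) - H(P)

H(P,Q) = -[(1/6)·log₂(1/6) + (5/6)·log₂(5/6)]
  = 0.4308 + 0.2192
  = 0.6500 bits
Marginal P(P) (row sums):
  P(P=0) = 1/6 + 0 = 1/6
  P(P=1) = 0 + 5/6 = 5/6
H(P) = -[(1/6)·log₂(1/6) + (5/6)·log₂(5/6)]
  = 0.4308 + 0.2192
  = 0.6500 bits

H(Q|P) = 0.6500 - 0.6500 = 0.0000 bits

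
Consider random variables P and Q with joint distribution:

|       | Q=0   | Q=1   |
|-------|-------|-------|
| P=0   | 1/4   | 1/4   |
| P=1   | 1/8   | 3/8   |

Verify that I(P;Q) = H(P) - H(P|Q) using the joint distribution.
Left side, from I(P;Q) = H(P) + H(Q) - H(P,Q):
Marginal P(P) (row sums):
  P(P=0) = 1/4 + 1/4 = 1/2
  P(P=1) = 1/8 + 3/8 = 1/2
Marginal P(Q) (column sums):
  P(Q=0) = 1/4 + 1/8 = 3/8
  P(Q=1) = 1/4 + 3/8 = 5/8

H(P) = -[(1/2)·log₂(1/2) + (1/2)·log₂(1/2)]
  = 0.5000 + 0.5000
  = 1.0000 bits
H(Q) = -[(3/8)·log₂(3/8) + (5/8)·log₂(5/8)]
  = 0.5306 + 0.4238
  = 0.9544 bits
H(P,Q) = -[(1/4)·log₂(1/4) + (1/4)·log₂(1/4) + (1/8)·log₂(1/8) + (3/8)·log₂(3/8)]
  = 0.5000 + 0.5000 + 0.3750 + 0.5306
  = 1.9056 bits

I(P;Q) = H(P) + H(Q) - H(P,Q)
  = 1.0000 + 0.9544 - 1.9056
  = 0.0488 bits

Right side, with H(P|Q) computed directly from the conditional probabilities:
H(P|Q) = -Σ P(P,Q)·log₂ P(P|Q), where P(P|Q) = P(P,Q) / P(Q)
  (P=0,Q=0): P(P|Q) = (1/4)/(3/8) = 2/3;  -(1/4)·log₂(2/3) = 0.1462
  (P=0,Q=1): P(P|Q) = (1/4)/(5/8) = 2/5;  -(1/4)·log₂(2/5) = 0.3305
  (P=1,Q=0): P(P|Q) = (1/8)/(3/8) = 1/3;  -(1/8)·log₂(1/3) = 0.1981
  (P=1,Q=1): P(P|Q) = (3/8)/(5/8) = 3/5;  -(3/8)·log₂(3/5) = 0.2764
H(P|Q) = 0.1462 + 0.3305 + 0.1981 + 0.2764
  = 0.9512 bits
H(P) - H(P|Q) = 1.0000 - 0.9512 = 0.0488 bits

Both sides equal 0.0488 bits, so I(P;Q) = H(P) - H(P|Q) ✓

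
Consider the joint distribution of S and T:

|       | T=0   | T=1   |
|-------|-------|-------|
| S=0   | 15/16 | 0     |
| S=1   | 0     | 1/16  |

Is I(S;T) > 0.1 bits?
Marginal P(S) (row sums):
  P(S=0) = 15/16 + 0 = 15/16
  P(S=1) = 0 + 1/16 = 1/16
Marginal P(T) (column sums):
  P(T=0) = 15/16 + 0 = 15/16
  P(T=1) = 0 + 1/16 = 1/16

H(S) = -[(15/16)·log₂(15/16) + (1/16)·log₂(1/16)]
  = 0.0873 + 0.2500
  = 0.3373 bits
H(T) = -[(15/16)·log₂(15/16) + (1/16)·log₂(1/16)]
  = 0.0873 + 0.2500
  = 0.3373 bits
H(S,T) = -[(15/16)·log₂(15/16) + (1/16)·log₂(1/16)]
  = 0.0873 + 0.2500
  = 0.3373 bits

I(S;T) = H(S) + H(T) - H(S,T)
  = 0.3373 + 0.3373 - 0.3373
  = 0.3373 bits

Yes. I(S;T) = 0.3373 bits, which is > 0.1 bits.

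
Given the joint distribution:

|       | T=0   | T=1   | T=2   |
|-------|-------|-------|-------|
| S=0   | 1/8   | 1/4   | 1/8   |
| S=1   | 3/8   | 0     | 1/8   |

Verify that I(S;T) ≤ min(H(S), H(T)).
Marginal P(S) (row sums):
  P(S=0) = 1/8 + 1/4 + 1/8 = 1/2
  P(S=1) = 3/8 + 0 + 1/8 = 1/2
Marginal P(T) (column sums):
  P(T=0) = 1/8 + 3/8 = 1/2
  P(T=1) = 1/4 + 0 = 1/4
  P(T=2) = 1/8 + 1/8 = 1/4

H(S) = -[(1/2)·log₂(1/2) + (1/2)·log₂(1/2)]
  = 0.5000 + 0.5000
  = 1.0000 bits
H(T) = -[(1/2)·log₂(1/2) + (1/4)·log₂(1/4) + (1/4)·log₂(1/4)]
  = 0.5000 + 0.5000 + 0.5000
  = 1.5000 bits
H(S,T) = -[(1/8)·log₂(1/8) + (1/4)·log₂(1/4) + (1/8)·log₂(1/8) + (3/8)·log₂(3/8) + (1/8)·log₂(1/8)]
  = 0.3750 + 0.5000 + 0.3750 + 0.5306 + 0.3750
  = 2.1556 bits

I(S;T) = H(S) + H(T) - H(S,T)
  = 1.0000 + 1.5000 - 2.1556
  = 0.3444 bits

min(H(S), H(T)) = min(1.0000, 1.5000) = 1.0000 bits
Since 0.3444 ≤ 1.0000, the bound is satisfied ✓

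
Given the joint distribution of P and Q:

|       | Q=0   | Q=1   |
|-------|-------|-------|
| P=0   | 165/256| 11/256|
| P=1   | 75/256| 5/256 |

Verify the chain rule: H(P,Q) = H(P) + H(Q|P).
Left side:
H(P,Q) = -[(165/256)·log₂(165/256) + (11/256)·log₂(11/256) + (75/256)·log₂(75/256) + (5/256)·log₂(5/256)]
  = 0.4084 + 0.1951 + 0.5189 + 0.1109
  = 1.2333 bits

Right side:
Marginal P(P) (row sums):
  P(P=0) = 165/256 + 11/256 = 11/16
  P(P=1) = 75/256 + 5/256 = 5/16
H(P) = -[(11/16)·log₂(11/16) + (5/16)·log₂(5/16)]
  = 0.3716 + 0.5244
  = 0.8960 bits
H(Q|P) = -Σ P(P,Q)·log₂ P(Q|P), where P(Q|P) = P(P,Q) / P(P)
  (P=0,Q=0): P(Q|P) = (165/256)/(11/16) = 15/16;  -(165/256)·log₂(15/16) = 0.0600
  (P=0,Q=1): P(Q|P) = (11/256)/(11/16) = 1/16;  -(11/256)·log₂(1/16) = 0.1719
  (P=1,Q=0): P(Q|P) = (75/256)/(5/16) = 15/16;  -(75/256)·log₂(15/16) = 0.0273
  (P=1,Q=1): P(Q|P) = (5/256)/(5/16) = 1/16;  -(5/256)·log₂(1/16) = 0.0781
H(Q|P) = 0.0600 + 0.1719 + 0.0273 + 0.0781
  = 0.3373 bits
H(P) + H(Q|P) = 0.8960 + 0.3373 = 1.2333 bits

Both sides equal 1.2333 bits, so the chain rule holds ✓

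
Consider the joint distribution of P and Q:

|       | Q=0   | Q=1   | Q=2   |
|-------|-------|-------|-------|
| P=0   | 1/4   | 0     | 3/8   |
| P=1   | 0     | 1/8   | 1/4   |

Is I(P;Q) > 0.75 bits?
Marginal P(P) (row sums):
  P(P=0) = 1/4 + 0 + 3/8 = 5/8
  P(P=1) = 0 + 1/8 + 1/4 = 3/8
Marginal P(Q) (column sums):
  P(Q=0) = 1/4 + 0 = 1/4
  P(Q=1) = 0 + 1/8 = 1/8
  P(Q=2) = 3/8 + 1/4 = 5/8

H(P) = -[(5/8)·log₂(5/8) + (3/8)·log₂(3/8)]
  = 0.4238 + 0.5306
  = 0.9544 bits
H(Q) = -[(1/4)·log₂(1/4) + (1/8)·log₂(1/8) + (5/8)·log₂(5/8)]
  = 0.5000 + 0.3750 + 0.4238
  = 1.2988 bits
H(P,Q) = -[(1/4)·log₂(1/4) + (3/8)·log₂(3/8) + (1/8)·log₂(1/8) + (1/4)·log₂(1/4)]
  = 0.5000 + 0.5306 + 0.3750 + 0.5000
  = 1.9056 bits

I(P;Q) = H(P) + H(Q) - H(P,Q)
  = 0.9544 + 1.2988 - 1.9056
  = 0.3476 bits

No. I(P;Q) = 0.3476 bits, which is ≤ 0.75 bits.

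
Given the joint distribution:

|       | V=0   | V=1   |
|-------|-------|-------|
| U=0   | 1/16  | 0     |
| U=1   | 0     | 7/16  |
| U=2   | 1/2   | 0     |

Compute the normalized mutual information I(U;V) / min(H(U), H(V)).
Marginal P(U) (row sums):
  P(U=0) = 1/16 + 0 = 1/16
  P(U=1) = 0 + 7/16 = 7/16
  P(U=2) = 1/2 + 0 = 1/2
Marginal P(V) (column sums):
  P(V=0) = 1/16 + 0 + 1/2 = 9/16
  P(V=1) = 0 + 7/16 + 0 = 7/16

H(U) = -[(1/16)·log₂(1/16) + (7/16)·log₂(7/16) + (1/2)·log₂(1/2)]
  = 0.2500 + 0.5218 + 0.5000
  = 1.2718 bits
H(V) = -[(9/16)·log₂(9/16) + (7/16)·log₂(7/16)]
  = 0.4669 + 0.5218
  = 0.9887 bits
H(U,V) = -[(1/16)·log₂(1/16) + (7/16)·log₂(7/16) + (1/2)·log₂(1/2)]
  = 0.2500 + 0.5218 + 0.5000
  = 1.2718 bits

I(U;V) = H(U) + H(V) - H(U,V)
  = 1.2718 + 0.9887 - 1.2718
  = 0.9887 bits

min(H(U), H(V)) = min(1.2718, 0.9887) = 0.9887 bits
Normalized MI = 0.9887 / 0.9887 = 1.0000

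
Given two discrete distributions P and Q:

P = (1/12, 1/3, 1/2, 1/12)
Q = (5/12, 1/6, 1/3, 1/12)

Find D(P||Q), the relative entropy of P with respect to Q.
D(P||Q) = Σ P(i) log₂(P(i)/Q(i))
  i=0: (1/12) × log₂((1/12)/(5/12)) = (1/12) × log₂(1/5) = -0.1935
  i=1: (1/3) × log₂((1/3)/(1/6)) = (1/3) × log₂(2) = 0.3333
  i=2: (1/2) × log₂((1/2)/(1/3)) = (1/2) × log₂(3/2) = 0.2925
  i=3: (1/12) × log₂((1/12)/(1/12)) = (1/12) × log₂(1) = 0.0000
D(P||Q) = -0.1935 + 0.3333 + 0.2925 + 0.0000
  = 0.4323 bits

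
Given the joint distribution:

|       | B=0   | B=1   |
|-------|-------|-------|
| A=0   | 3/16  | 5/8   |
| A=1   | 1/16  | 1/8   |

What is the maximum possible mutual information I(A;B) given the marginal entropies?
The upper bound on mutual information is I(A;B) ≤ min(H(A), H(B)).

Marginal P(A) (row sums):
  P(A=0) = 3/16 + 5/8 = 13/16
  P(A=1) = 1/16 + 1/8 = 3/16
Marginal P(B) (column sums):
  P(B=0) = 3/16 + 1/16 = 1/4
  P(B=1) = 5/8 + 1/8 = 3/4

H(A) = -[(13/16)·log₂(13/16) + (3/16)·log₂(3/16)]
  = 0.2434 + 0.4528
  = 0.6962 bits
H(B) = -[(1/4)·log₂(1/4) + (3/4)·log₂(3/4)]
  = 0.5000 + 0.3113
  = 0.8113 bits

Maximum possible I(A;B) = min(0.6962, 0.8113) = 0.6962 bits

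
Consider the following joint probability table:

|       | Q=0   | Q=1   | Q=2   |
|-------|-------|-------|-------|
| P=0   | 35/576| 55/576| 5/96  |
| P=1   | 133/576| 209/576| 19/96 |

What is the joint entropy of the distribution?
H(P,Q) = -Σ P(P,Q) log₂ P(P,Q), summed over the non-zero cells:
H(P,Q) = -[(35/576)·log₂(35/576) + (55/576)·log₂(55/576) + (5/96)·log₂(5/96) + (133/576)·log₂(133/576) + (209/576)·log₂(209/576) + (19/96)·log₂(19/96)]
  = 0.2455 + 0.3236 + 0.2220 + 0.4883 + 0.5307 + 0.4625
  = 2.2726 bits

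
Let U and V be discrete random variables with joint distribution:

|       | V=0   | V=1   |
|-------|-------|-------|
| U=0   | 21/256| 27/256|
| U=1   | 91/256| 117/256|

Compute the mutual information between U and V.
Marginal P(U) (row sums):
  P(U=0) = 21/256 + 27/256 = 3/16
  P(U=1) = 91/256 + 117/256 = 13/16
Marginal P(V) (column sums):
  P(V=0) = 21/256 + 91/256 = 7/16
  P(V=1) = 27/256 + 117/256 = 9/16

H(U) = -[(3/16)·log₂(3/16) + (13/16)·log₂(13/16)]
  = 0.4528 + 0.2434
  = 0.6962 bits
H(V) = -[(7/16)·log₂(7/16) + (9/16)·log₂(9/16)]
  = 0.5218 + 0.4669
  = 0.9887 bits
H(U,V) = -[(21/256)·log₂(21/256) + (27/256)·log₂(27/256) + (91/256)·log₂(91/256) + (117/256)·log₂(117/256)]
  = 0.2959 + 0.3423 + 0.5304 + 0.5163
  = 1.6849 bits

I(U;V) = H(U) + H(V) - H(U,V)
  = 0.6962 + 0.9887 - 1.6849
  = 0.0000 bits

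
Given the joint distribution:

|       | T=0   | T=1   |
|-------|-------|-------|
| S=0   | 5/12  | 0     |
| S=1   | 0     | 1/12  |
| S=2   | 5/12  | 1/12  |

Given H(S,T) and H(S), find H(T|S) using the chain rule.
From the chain rule: H(S,T) = H(S) + H(T|S)
Therefore: H(T|S) = H(S,T) - H(S)

H(S,T) = -[(5/12)·log₂(5/12) + (1/12)·log₂(1/12) + (5/12)·log₂(5/12) + (1/12)·log₂(1/12)]
  = 0.5263 + 0.2987 + 0.5263 + 0.2987
  = 1.6500 bits
Marginal P(S) (row sums):
  P(S=0) = 5/12 + 0 = 5/12
  P(S=1) = 0 + 1/12 = 1/12
  P(S=2) = 5/12 + 1/12 = 1/2
H(S) = -[(5/12)·log₂(5/12) + (1/12)·log₂(1/12) + (1/2)·log₂(1/2)]
  = 0.5263 + 0.2987 + 0.5000
  = 1.3250 bits

H(T|S) = 1.6500 - 1.3250 = 0.3250 bits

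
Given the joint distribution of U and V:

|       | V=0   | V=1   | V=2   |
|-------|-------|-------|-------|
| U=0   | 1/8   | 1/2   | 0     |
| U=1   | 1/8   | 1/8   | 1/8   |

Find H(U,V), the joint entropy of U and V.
H(U,V) = -Σ P(U,V) log₂ P(U,V), summed over the non-zero cells:
H(U,V) = -[(1/8)·log₂(1/8) + (1/2)·log₂(1/2) + (1/8)·log₂(1/8) + (1/8)·log₂(1/8) + (1/8)·log₂(1/8)]
  = 0.3750 + 0.5000 + 0.3750 + 0.3750 + 0.3750
  = 2.0000 bits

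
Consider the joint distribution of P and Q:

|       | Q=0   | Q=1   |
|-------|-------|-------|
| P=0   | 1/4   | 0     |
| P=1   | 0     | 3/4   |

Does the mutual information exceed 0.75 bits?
Marginal P(P) (row sums):
  P(P=0) = 1/4 + 0 = 1/4
  P(P=1) = 0 + 3/4 = 3/4
Marginal P(Q) (column sums):
  P(Q=0) = 1/4 + 0 = 1/4
  P(Q=1) = 0 + 3/4 = 3/4

H(P) = -[(1/4)·log₂(1/4) + (3/4)·log₂(3/4)]
  = 0.5000 + 0.3113
  = 0.8113 bits
H(Q) = -[(1/4)·log₂(1/4) + (3/4)·log₂(3/4)]
  = 0.5000 + 0.3113
  = 0.8113 bits
H(P,Q) = -[(1/4)·log₂(1/4) + (3/4)·log₂(3/4)]
  = 0.5000 + 0.3113
  = 0.8113 bits

I(P;Q) = H(P) + H(Q) - H(P,Q)
  = 0.8113 + 0.8113 - 0.8113
  = 0.8113 bits

Yes. I(P;Q) = 0.8113 bits, which is > 0.75 bits.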